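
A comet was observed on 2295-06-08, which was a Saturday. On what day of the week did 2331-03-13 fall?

Friday

From June 8, 2295 to June 8, 2330: 35 years, of which 8 contain a Feb 29 — 27×365 + 8×366 = 12783 days.
(2300 is not a leap year (divisible by 100 but not 400).)
June 2330: 30 − 8 = 22 days remain.
Then July (31), August (31), September (30), October (31), November (30), December (31), January (31), February 2331 (28): 31 + 31 + 30 + 31 + 30 + 31 + 31 + 28 = 243 days.
March 1–13, 2331: 13 days.
Residual: 278 days.
Total: 13061 days.
13061 mod 7 = 6, so 6 days after Saturday is Friday.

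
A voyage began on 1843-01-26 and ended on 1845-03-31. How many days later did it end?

Day-of-year of January 26, 1843: 26.
Day-of-year of March 31, 1845: 90.
1843 has 365 days, so 365 − 26 = 339 days remain in 1843.
Full years: 1844: 366. Sum = 366.
Total: 339 + 366 + 90 = 795 days.

795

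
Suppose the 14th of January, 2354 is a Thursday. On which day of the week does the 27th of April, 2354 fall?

Tuesday

January 2354: 31 − 14 = 17 days remain.
Then February 2354 (28), March (31): 28 + 31 = 59 days.
April 1–27, 2354: 27 days.
Total: 17 + 59 + 27 = 103 days.
103 mod 7 = 5, so 5 days after Thursday is Tuesday.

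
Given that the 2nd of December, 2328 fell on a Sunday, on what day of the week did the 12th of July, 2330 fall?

Saturday

Day-of-year of December 2, 2328: 337.
Day-of-year of July 12, 2330: 193.
2328 has 366 days, so 366 − 337 = 29 days remain in 2328.
Full years: 2329: 365. Sum = 365.
Total: 29 + 365 + 193 = 587 days.
587 mod 7 = 6, so 6 days after Sunday is Saturday.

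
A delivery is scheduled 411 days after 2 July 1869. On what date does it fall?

17 August 1870

Count 411 days after July 2, 1869:
Day-of-year of July 2, 1869: 183.
Day-of-year of August 17, 1870: 229.
1869 has 365 days, so 365 − 183 = 182 days remain in 1869.
Total: 182 + 229 = 411 days.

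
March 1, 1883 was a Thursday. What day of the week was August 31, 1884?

March 1, 1883 → March 1, 1884: 366 days (1884 is a leap year).
March 1884: 31 − 1 = 30 days remain.
Then April (30), May (31), June (30), July (31): 30 + 31 + 30 + 31 = 122 days.
August 1–31, 1884: 31 days.
Residual: 183 days.
Total: 549 days.
549 mod 7 = 3, so 3 days after Thursday is Sunday.

Sunday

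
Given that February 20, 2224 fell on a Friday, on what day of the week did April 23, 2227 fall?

February 20, 2224 → February 20, 2225: 366 days (2224 is a leap year).
February 20, 2225 → February 20, 2226: 365 days.
February 20, 2226 → February 20, 2227: 365 days.
February 2227: 28 − 20 = 8 days remain (2227 is not a leap year, so February has 28 days).
Then March (31): 31 days.
April 1–23, 2227: 23 days.
Residual: 62 days.
Total: 1158 days.
1158 mod 7 = 3, so 3 days after Friday is Monday.

Monday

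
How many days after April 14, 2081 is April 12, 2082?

363

Day-of-year of April 14, 2081: 104.
Day-of-year of April 12, 2082: 102.
2081 has 365 days, so 365 − 104 = 261 days remain in 2081.
Total: 261 + 102 = 363 days.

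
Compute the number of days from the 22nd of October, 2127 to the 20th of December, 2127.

October 2127: 31 − 22 = 9 days remain.
Then November (30): 30 days.
December 1–20, 2127: 20 days.
Total: 9 + 30 + 20 = 59 days.

59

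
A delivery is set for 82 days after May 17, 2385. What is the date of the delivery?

August 7, 2385

Count 82 days after May 17, 2385:
May 2385: 31 − 17 = 14 days remain.
Then June (30), July (31): 30 + 31 = 61 days.
August 1–7, 2385: 7 days.
Total: 14 + 61 + 7 = 82 days.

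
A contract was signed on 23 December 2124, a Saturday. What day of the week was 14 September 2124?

Thursday

Count forward from the earlier date (September 14, 2124) to the later (December 23, 2124):
September 2124: 30 − 14 = 16 days remain.
Then October (31), November (30): 31 + 30 = 61 days.
December 1–23, 2124: 23 days.
Total: 16 + 61 + 23 = 100 days.
100 mod 7 = 2, so 2 days before Saturday is Thursday.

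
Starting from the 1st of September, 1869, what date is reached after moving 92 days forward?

the 2nd of December, 1869

Count 92 days after September 1, 1869:
September 1869: 30 − 1 = 29 days remain.
Then October (31), November (30): 31 + 30 = 61 days.
December 1–2, 1869: 2 days.
Total: 29 + 61 + 2 = 92 days.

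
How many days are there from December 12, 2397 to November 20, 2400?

Day-of-year of December 12, 2397: 346.
Day-of-year of November 20, 2400: 325.
2397 has 365 days, so 365 − 346 = 19 days remain in 2397.
Full years: 2398: 365; 2399: 365. Sum = 730.
Total: 19 + 730 + 325 = 1074 days.

1074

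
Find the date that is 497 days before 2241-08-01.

2240-03-22

Count 497 days before August 1, 2241:
March 2240: 31 − 22 = 9 days remain.
Then 16 full months totalling 487 days.
August 1, 2241: 1 day.
Total: 9 + 487 + 1 = 497 days.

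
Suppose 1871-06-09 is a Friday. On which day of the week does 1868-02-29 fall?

Saturday

Count forward from the earlier date (February 29, 1868) to the later (June 9, 1871):
February 1868: 29 − 29 = 0 days remain (1868 is a leap year, so February has 29 days).
Then 39 full months totalling 1187 days.
June 1–9, 1871: 9 days.
Residual: 1196 days.
Total: 1196 days.
1196 mod 7 = 6, so 6 days before Friday is Saturday.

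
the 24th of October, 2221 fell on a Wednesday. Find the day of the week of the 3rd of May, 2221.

Thursday

Count forward from the earlier date (May 3, 2221) to the later (October 24, 2221):
May 2221: 31 − 3 = 28 days remain.
Then June (30), July (31), August (31), September (30): 30 + 31 + 31 + 30 = 122 days.
October 1–24, 2221: 24 days.
Total: 28 + 122 + 24 = 174 days.
174 mod 7 = 6, so 6 days before Wednesday is Thursday.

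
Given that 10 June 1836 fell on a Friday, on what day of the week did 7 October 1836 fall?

Friday

June 1836: 30 − 10 = 20 days remain.
Then July (31), August (31), September (30): 31 + 31 + 30 = 92 days.
October 1–7, 1836: 7 days.
Total: 20 + 92 + 7 = 119 days.
119 is a multiple of 7, so 7 October 1836 falls on the same weekday: Friday.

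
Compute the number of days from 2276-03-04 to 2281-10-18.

March 4, 2276 → March 4, 2277: 365 days.
March 4, 2277 → March 4, 2278: 365 days.
March 4, 2278 → March 4, 2279: 365 days.
March 4, 2279 → March 4, 2280: 366 days (2280 is a leap year).
March 4, 2280 → March 4, 2281: 365 days.
March 2281: 31 − 4 = 27 days remain.
Then April (30), May (31), June (30), July (31), August (31), September (30): 30 + 31 + 30 + 31 + 31 + 30 = 183 days.
October 1–18, 2281: 18 days.
Residual: 228 days.
Total: 2054 days.

2054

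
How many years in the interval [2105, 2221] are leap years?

28

Years divisible by 4: 2108, 2112, …, 2220 — 29 in all.
Of these, 2200 is divisible by 100 but not 400, so not leap.
Leap years: 29 − 1 = 28.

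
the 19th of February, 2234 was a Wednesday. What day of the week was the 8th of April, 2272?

Monday

From February 19, 2234 to February 19, 2272: 38 years, of which 9 contain a Feb 29 — 29×365 + 9×366 = 13879 days.
February 2272: 29 − 19 = 10 days remain (2272 is a leap year, so February has 29 days).
Then March (31): 31 days.
April 1–8, 2272: 8 days.
Residual: 49 days.
Total: 13928 days.
13928 mod 7 = 5, so 5 days after Wednesday is Monday.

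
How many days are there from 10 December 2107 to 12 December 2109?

Day-of-year of December 10, 2107: 344.
Day-of-year of December 12, 2109: 346.
2107 has 365 days, so 365 − 344 = 21 days remain in 2107.
Full years: 2108: 366. Sum = 366.
Total: 21 + 366 + 346 = 733 days.

733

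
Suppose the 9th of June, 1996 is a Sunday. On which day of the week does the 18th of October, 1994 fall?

Count forward from the earlier date (October 18, 1994) to the later (June 9, 1996):
October 18, 1994 → October 18, 1995: 365 days.
October 1995: 31 − 18 = 13 days remain.
Then November (30), December (31), January (31), February 1996 (29), March (31), April (30), May (31): 30 + 31 + 31 + 29 + 31 + 30 + 31 = 213 days.
June 1–9, 1996: 9 days.
Residual: 235 days.
Total: 600 days.
600 mod 7 = 5, so 5 days before Sunday is Tuesday.

Tuesday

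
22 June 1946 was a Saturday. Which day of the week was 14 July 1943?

Count forward from the earlier date (July 14, 1943) to the later (June 22, 1946):
Day-of-year of July 14, 1943: 195.
Day-of-year of June 22, 1946: 173.
1943 has 365 days, so 365 − 195 = 170 days remain in 1943.
Full years: 1944: 366; 1945: 365. Sum = 731.
Total: 170 + 731 + 173 = 1074 days.
1074 mod 7 = 3, so 3 days before Saturday is Wednesday.

Wednesday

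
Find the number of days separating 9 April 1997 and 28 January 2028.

11251

Day-of-year of April 9, 1997: 99.
Day-of-year of January 28, 2028: 28.
1997 has 365 days, so 365 − 99 = 266 days remain in 1997.
Full years 1998–2027: 23 common + 7 leap = 23×365 + 7×366 = 10957 days.
Total: 266 + 10957 + 28 = 11251 days.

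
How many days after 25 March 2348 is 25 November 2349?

March 25, 2348 → March 25, 2349: 365 days.
March 2349: 31 − 25 = 6 days remain.
Then April (30), May (31), June (30), July (31), August (31), September (30), October (31): 30 + 31 + 30 + 31 + 31 + 30 + 31 = 214 days.
November 1–25, 2349: 25 days.
Residual: 245 days.
Total: 610 days.

610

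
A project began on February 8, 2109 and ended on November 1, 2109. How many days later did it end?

February 2109: 28 − 8 = 20 days remain (2109 is not a leap year, so February has 28 days).
Then March (31), April (30), May (31), June (30), July (31), August (31), September (30), October (31): 31 + 30 + 31 + 30 + 31 + 31 + 30 + 31 = 245 days.
November 1, 2109: 1 day.
Total: 20 + 245 + 1 = 266 days.

266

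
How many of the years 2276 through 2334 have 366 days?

Years divisible by 4: 2276, 2280, …, 2332 — 15 in all.
Of these, 2300 is divisible by 100 but not 400, so not leap.
Leap years: 15 − 1 = 14.

14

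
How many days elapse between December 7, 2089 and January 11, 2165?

Day-of-year of December 7, 2089: 341.
Day-of-year of January 11, 2165: 11.
2089 has 365 days, so 365 − 341 = 24 days remain in 2089.
Full years 2090–2164: 57 common + 18 leap = 57×365 + 18×366 = 27393 days.
Total: 24 + 27393 + 11 = 27428 days.

27428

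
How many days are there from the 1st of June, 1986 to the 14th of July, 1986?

43

June 1986: 30 − 1 = 29 days remain.
July 1–14, 1986: 14 days.
Total: 29 + 14 = 43 days.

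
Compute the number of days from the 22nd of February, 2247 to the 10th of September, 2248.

566

Day-of-year of February 22, 2247: 53.
Day-of-year of September 10, 2248: 254.
2247 has 365 days, so 365 − 53 = 312 days remain in 2247.
Total: 312 + 254 = 566 days.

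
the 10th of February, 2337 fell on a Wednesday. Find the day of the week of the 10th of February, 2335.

Sunday

Count forward from the earlier date (February 10, 2335) to the later (February 10, 2337):
Day-of-year of February 10, 2335: 41.
Day-of-year of February 10, 2337: 41.
2335 has 365 days, so 365 − 41 = 324 days remain in 2335.
Full years: 2336: 366. Sum = 366.
Total: 324 + 366 + 41 = 731 days.
731 mod 7 = 3, so 3 days before Wednesday is Sunday.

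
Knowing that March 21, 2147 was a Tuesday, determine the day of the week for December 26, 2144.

Count forward from the earlier date (December 26, 2144) to the later (March 21, 2147):
Day-of-year of December 26, 2144: 361.
Day-of-year of March 21, 2147: 80.
2144 has 366 days, so 366 − 361 = 5 days remain in 2144.
Full years: 2145: 365; 2146: 365. Sum = 730.
Total: 5 + 730 + 80 = 815 days.
815 mod 7 = 3, so 3 days before Tuesday is Saturday.

Saturday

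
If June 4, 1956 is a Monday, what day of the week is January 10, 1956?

Tuesday

Count forward from the earlier date (January 10, 1956) to the later (June 4, 1956):
January 1956: 31 − 10 = 21 days remain.
Then February 1956 (29), March (31), April (30), May (31): 29 + 31 + 30 + 31 = 121 days.
June 1–4, 1956: 4 days.
Total: 21 + 121 + 4 = 146 days.
146 mod 7 = 6, so 6 days before Monday is Tuesday.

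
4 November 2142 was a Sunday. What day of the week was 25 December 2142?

Tuesday

November 2142: 30 − 4 = 26 days remain.
December 1–25, 2142: 25 days.
Total: 26 + 25 = 51 days.
51 mod 7 = 2, so 2 days after Sunday is Tuesday.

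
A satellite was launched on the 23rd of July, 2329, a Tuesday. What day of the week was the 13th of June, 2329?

Thursday

Count forward from the earlier date (June 13, 2329) to the later (July 23, 2329):
June 2329: 30 − 13 = 17 days remain.
July 1–23, 2329: 23 days.
Total: 17 + 23 = 40 days.
40 mod 7 = 5, so 5 days before Tuesday is Thursday.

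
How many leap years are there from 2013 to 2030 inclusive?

4

Years divisible by 4 in [2013, 2030]: 2016, 2020, 2024, 2028.
No century exceptions apply. Count: 4.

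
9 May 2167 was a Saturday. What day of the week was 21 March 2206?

From May 9, 2167 to May 9, 2205: 38 years, of which 9 contain a Feb 29 — 29×365 + 9×366 = 13879 days.
(2200 is not a leap year (divisible by 100 but not 400).)
May 2205: 31 − 9 = 22 days remain.
Then 9 full months totalling 273 days.
March 1–21, 2206: 21 days.
Residual: 316 days.
Total: 14195 days.
14195 mod 7 = 6, so 6 days after Saturday is Friday.

Friday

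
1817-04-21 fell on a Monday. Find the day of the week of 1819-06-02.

April 21, 1817 → April 21, 1818: 365 days.
April 21, 1818 → April 21, 1819: 365 days.
April 1819: 30 − 21 = 9 days remain.
Then May (31): 31 days.
June 1–2, 1819: 2 days.
Residual: 42 days.
Total: 772 days.
772 mod 7 = 2, so 2 days after Monday is Wednesday.

Wednesday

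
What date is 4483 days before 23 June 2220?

15 March 2208

Count 4483 days before June 23, 2220:
From March 15, 2208 to March 15, 2220: 12 years, of which 3 contain a Feb 29 — 9×365 + 3×366 = 4383 days.
March 2220: 31 − 15 = 16 days remain.
Then April (30), May (31): 30 + 31 = 61 days.
June 1–23, 2220: 23 days.
Residual: 100 days.
Total: 4483 days.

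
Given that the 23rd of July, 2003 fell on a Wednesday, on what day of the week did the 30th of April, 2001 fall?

Count forward from the earlier date (April 30, 2001) to the later (July 23, 2003):
Day-of-year of April 30, 2001: 120.
Day-of-year of July 23, 2003: 204.
2001 has 365 days, so 365 − 120 = 245 days remain in 2001.
Full years: 2002: 365. Sum = 365.
Total: 245 + 365 + 204 = 814 days.
814 mod 7 = 2, so 2 days before Wednesday is Monday.

Monday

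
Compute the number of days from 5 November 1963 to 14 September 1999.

From November 5, 1963 to November 5, 1998: 35 years, of which 9 contain a Feb 29 — 26×365 + 9×366 = 12784 days.
November 1998: 30 − 5 = 25 days remain.
Then 9 full months totalling 274 days.
September 1–14, 1999: 14 days.
Residual: 313 days.
Total: 13097 days.

13097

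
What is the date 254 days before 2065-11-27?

2065-03-18

Count 254 days before November 27, 2065:
March 2065: 31 − 18 = 13 days remain.
Then April (30), May (31), June (30), July (31), August (31), September (30), October (31): 30 + 31 + 30 + 31 + 31 + 30 + 31 = 214 days.
November 1–27, 2065: 27 days.
Total: 13 + 214 + 27 = 254 days.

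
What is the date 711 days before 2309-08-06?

2307-08-26

Count 711 days before August 6, 2309:
August 26, 2307 → August 26, 2308: 366 days (2308 is a leap year).
August 2308: 31 − 26 = 5 days remain.
Then 11 full months totalling 334 days.
August 1–6, 2309: 6 days.
Residual: 345 days.
Total: 711 days.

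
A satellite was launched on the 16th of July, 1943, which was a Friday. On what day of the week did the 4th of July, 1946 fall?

Thursday

July 16, 1943 → July 16, 1944: 366 days (1944 is a leap year).
July 16, 1944 → July 16, 1945: 365 days.
July 1945: 31 − 16 = 15 days remain.
Then 11 full months totalling 334 days.
July 1–4, 1946: 4 days.
Residual: 353 days.
Total: 1084 days.
1084 mod 7 = 6, so 6 days after Friday is Thursday.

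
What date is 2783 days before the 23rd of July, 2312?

the 9th of December, 2304

Count 2783 days before July 23, 2312:
From December 9, 2304 to December 9, 2311: 7 years, of which 1 contains a Feb 29 — 6×365 + 1×366 = 2556 days.
December 2311: 31 − 9 = 22 days remain.
Then January (31), February 2312 (29), March (31), April (30), May (31), June (30): 31 + 29 + 31 + 30 + 31 + 30 = 182 days.
July 1–23, 2312: 23 days.
Residual: 227 days.
Total: 2783 days.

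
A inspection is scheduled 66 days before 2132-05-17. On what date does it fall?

2132-03-12

Count 66 days before May 17, 2132:
March 2132: 31 − 12 = 19 days remain.
Then April (30): 30 days.
May 1–17, 2132: 17 days.
Total: 19 + 30 + 17 = 66 days.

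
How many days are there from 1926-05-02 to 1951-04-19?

Day-of-year of May 2, 1926: 122.
Day-of-year of April 19, 1951: 109.
1926 has 365 days, so 365 − 122 = 243 days remain in 1926.
Full years 1927–1950: 18 common + 6 leap = 18×365 + 6×366 = 8766 days.
Total: 243 + 8766 + 109 = 9118 days.

9118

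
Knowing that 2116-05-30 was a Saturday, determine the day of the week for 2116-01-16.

Count forward from the earlier date (January 16, 2116) to the later (May 30, 2116):
January 2116: 31 − 16 = 15 days remain.
Then February 2116 (29), March (31), April (30): 29 + 31 + 30 = 90 days.
May 1–30, 2116: 30 days.
Total: 15 + 90 + 30 = 135 days.
135 mod 7 = 2, so 2 days before Saturday is Thursday.

Thursday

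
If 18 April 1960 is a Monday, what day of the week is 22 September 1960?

April 1960: 30 − 18 = 12 days remain.
Then May (31), June (30), July (31), August (31): 31 + 30 + 31 + 31 = 123 days.
September 1–22, 1960: 22 days.
Total: 12 + 123 + 22 = 157 days.
157 mod 7 = 3, so 3 days after Monday is Thursday.

Thursday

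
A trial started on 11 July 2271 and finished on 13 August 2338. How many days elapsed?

24504

Day-of-year of July 11, 2271: 192.
Day-of-year of August 13, 2338: 225.
2271 has 365 days, so 365 − 192 = 173 days remain in 2271.
Full years 2272–2337: 50 common + 16 leap = 50×365 + 16×366 = 24106 days.
Total: 173 + 24106 + 225 = 24504 days.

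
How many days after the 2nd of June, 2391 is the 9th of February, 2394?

June 2, 2391 → June 2, 2392: 366 days (2392 is a leap year).
June 2, 2392 → June 2, 2393: 365 days.
June 2393: 30 − 2 = 28 days remain.
Then July (31), August (31), September (30), October (31), November (30), December (31), January (31): 31 + 31 + 30 + 31 + 30 + 31 + 31 = 215 days.
February 1–9, 2394: 9 days (2394 is not a leap year).
Residual: 252 days.
Total: 983 days.

983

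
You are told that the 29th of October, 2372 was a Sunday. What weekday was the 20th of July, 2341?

Count forward from the earlier date (July 20, 2341) to the later (October 29, 2372):
From July 20, 2341 to July 20, 2372: 31 years, of which 8 contain a Feb 29 — 23×365 + 8×366 = 11323 days.
July 2372: 31 − 20 = 11 days remain.
Then August (31), September (30): 31 + 30 = 61 days.
October 1–29, 2372: 29 days.
Residual: 101 days.
Total: 11424 days.
11424 is a multiple of 7, so the 20th of July, 2341 falls on the same weekday: Sunday.

Sunday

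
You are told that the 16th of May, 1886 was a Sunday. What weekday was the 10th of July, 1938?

Sunday

From May 16, 1886 to May 16, 1938: 52 years, of which 12 contain a Feb 29 — 40×365 + 12×366 = 18992 days.
(1900 is not a leap year (divisible by 100 but not 400).)
May 1938: 31 − 16 = 15 days remain.
Then June (30): 30 days.
July 1–10, 1938: 10 days.
Residual: 55 days.
Total: 19047 days.
19047 is a multiple of 7, so the 10th of July, 1938 falls on the same weekday: Sunday.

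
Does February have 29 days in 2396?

2396 is a leap year.

Yes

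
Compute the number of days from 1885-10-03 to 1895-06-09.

From October 3, 1885 to October 3, 1894: 9 years, of which 2 contain a Feb 29 — 7×365 + 2×366 = 3287 days.
October 1894: 31 − 3 = 28 days remain.
Then November (30), December (31), January (31), February 1895 (28), March (31), April (30), May (31): 30 + 31 + 31 + 28 + 31 + 30 + 31 = 212 days.
June 1–9, 1895: 9 days.
Residual: 249 days.
Total: 3536 days.

3536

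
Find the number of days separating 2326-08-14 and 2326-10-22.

69

August 2326: 31 − 14 = 17 days remain.
Then September (30): 30 days.
October 1–22, 2326: 22 days.
Total: 17 + 30 + 22 = 69 days.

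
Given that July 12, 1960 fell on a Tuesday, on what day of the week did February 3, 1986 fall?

Monday

From July 12, 1960 to July 12, 1985: 25 years, of which 6 contain a Feb 29 — 19×365 + 6×366 = 9131 days.
July 1985: 31 − 12 = 19 days remain.
Then August (31), September (30), October (31), November (30), December (31), January (31): 31 + 30 + 31 + 30 + 31 + 31 = 184 days.
February 1–3, 1986: 3 days (1986 is not a leap year).
Residual: 206 days.
Total: 9337 days.
9337 mod 7 = 6, so 6 days after Tuesday is Monday.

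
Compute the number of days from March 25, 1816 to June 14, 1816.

March 1816: 31 − 25 = 6 days remain.
Then April (30), May (31): 30 + 31 = 61 days.
June 1–14, 1816: 14 days.
Total: 6 + 61 + 14 = 81 days.

81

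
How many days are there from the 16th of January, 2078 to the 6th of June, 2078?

January 2078: 31 − 16 = 15 days remain.
Then February 2078 (28), March (31), April (30), May (31): 28 + 31 + 30 + 31 = 120 days.
June 1–6, 2078: 6 days.
Total: 15 + 120 + 6 = 141 days.

141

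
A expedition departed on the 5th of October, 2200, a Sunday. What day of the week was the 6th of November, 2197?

Count forward from the earlier date (November 6, 2197) to the later (October 5, 2200):
November 6, 2197 → November 6, 2198: 365 days.
November 6, 2198 → November 6, 2199: 365 days.
November 2199: 30 − 6 = 24 days remain.
Then 10 full months totalling 304 days.
October 1–5, 2200: 5 days.
Residual: 333 days.
Total: 1063 days.
1063 mod 7 = 6, so 6 days before Sunday is Monday.

Monday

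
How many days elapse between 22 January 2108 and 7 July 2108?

167

January 2108: 31 − 22 = 9 days remain.
Then February 2108 (29), March (31), April (30), May (31), June (30): 29 + 31 + 30 + 31 + 30 = 151 days.
July 1–7, 2108: 7 days.
Total: 9 + 151 + 7 = 167 days.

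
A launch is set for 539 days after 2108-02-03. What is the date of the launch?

2109-07-26

Count 539 days after February 3, 2108:
February 2108: 29 − 3 = 26 days remain (2108 is a leap year, so February has 29 days).
Then 16 full months totalling 487 days.
July 1–26, 2109: 26 days.
Total: 26 + 487 + 26 = 539 days.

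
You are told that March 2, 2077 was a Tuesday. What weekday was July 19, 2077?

Monday

March 2077: 31 − 2 = 29 days remain.
Then April (30), May (31), June (30): 30 + 31 + 30 = 91 days.
July 1–19, 2077: 19 days.
Total: 29 + 91 + 19 = 139 days.
139 mod 7 = 6, so 6 days after Tuesday is Monday.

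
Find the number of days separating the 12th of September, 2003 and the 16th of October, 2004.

400

September 12, 2003 → September 12, 2004: 366 days (2004 is a leap year).
September 2004: 30 − 12 = 18 days remain.
October 1–16, 2004: 16 days.
Residual: 34 days.
Total: 400 days.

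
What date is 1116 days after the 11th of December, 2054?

the 31st of December, 2057

Count 1116 days after December 11, 2054:
Day-of-year of December 11, 2054: 345.
Day-of-year of December 31, 2057: 365.
2054 has 365 days, so 365 − 345 = 20 days remain in 2054.
Full years: 2055: 365; 2056: 366. Sum = 731.
Total: 20 + 731 + 365 = 1116 days.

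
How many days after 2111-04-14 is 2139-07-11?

From April 14, 2111 to April 14, 2139: 28 years, of which 7 contain a Feb 29 — 21×365 + 7×366 = 10227 days.
April 2139: 30 − 14 = 16 days remain.
Then May (31), June (30): 31 + 30 = 61 days.
July 1–11, 2139: 11 days.
Residual: 88 days.
Total: 10315 days.

10315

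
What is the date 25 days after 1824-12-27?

1825-01-21

Count 25 days after December 27, 1824:
December 1824: 31 − 27 = 4 days remain.
January 1–21, 1825: 21 days.
Residual: 25 days.
Total: 25 days.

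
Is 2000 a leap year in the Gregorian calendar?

Yes

2000 is a leap year (divisible by 400).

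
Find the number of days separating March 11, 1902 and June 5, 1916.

Day-of-year of March 11, 1902: 70.
Day-of-year of June 5, 1916: 157.
1902 has 365 days, so 365 − 70 = 295 days remain in 1902.
Full years 1903–1915: 10 common + 3 leap = 10×365 + 3×366 = 4748 days.
Total: 295 + 4748 + 157 = 5200 days.

5200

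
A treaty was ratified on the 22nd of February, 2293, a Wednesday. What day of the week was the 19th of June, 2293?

Monday

February 2293: 28 − 22 = 6 days remain (2293 is not a leap year, so February has 28 days).
Then March (31), April (30), May (31): 31 + 30 + 31 = 92 days.
June 1–19, 2293: 19 days.
Total: 6 + 92 + 19 = 117 days.
117 mod 7 = 5, so 5 days after Wednesday is Monday.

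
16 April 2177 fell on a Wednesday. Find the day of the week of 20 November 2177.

Thursday

April 2177: 30 − 16 = 14 days remain.
Then May (31), June (30), July (31), August (31), September (30), October (31): 31 + 30 + 31 + 31 + 30 + 31 = 184 days.
November 1–20, 2177: 20 days.
Total: 14 + 184 + 20 = 218 days.
218 mod 7 = 1, so 1 day after Wednesday is Thursday.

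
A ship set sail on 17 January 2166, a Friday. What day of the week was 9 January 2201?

Friday

From January 17, 2166 to January 17, 2200: 34 years, of which 8 contain a Feb 29 — 26×365 + 8×366 = 12418 days.
January 2200: 31 − 17 = 14 days remain.
Then 11 full months totalling 334 days.
January 1–9, 2201: 9 days.
Residual: 357 days.
Total: 12775 days.
12775 is a multiple of 7, so 9 January 2201 falls on the same weekday: Friday.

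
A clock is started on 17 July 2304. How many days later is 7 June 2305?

325

July 2304: 31 − 17 = 14 days remain.
Then 10 full months totalling 304 days.
June 1–7, 2305: 7 days.
Total: 14 + 304 + 7 = 325 days.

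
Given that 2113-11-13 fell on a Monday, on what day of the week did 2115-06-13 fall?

November 13, 2113 → November 13, 2114: 365 days.
November 2114: 30 − 13 = 17 days remain.
Then December (31), January (31), February 2115 (28), March (31), April (30), May (31): 31 + 31 + 28 + 31 + 30 + 31 = 182 days.
June 1–13, 2115: 13 days.
Residual: 212 days.
Total: 577 days.
577 mod 7 = 3, so 3 days after Monday is Thursday.

Thursday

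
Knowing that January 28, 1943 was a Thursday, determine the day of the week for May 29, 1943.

Saturday

January 1943: 31 − 28 = 3 days remain.
Then February 1943 (28), March (31), April (30): 28 + 31 + 30 = 89 days.
May 1–29, 1943: 29 days.
Total: 3 + 89 + 29 = 121 days.
121 mod 7 = 2, so 2 days after Thursday is Saturday.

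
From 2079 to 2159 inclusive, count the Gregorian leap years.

Years divisible by 4: 2080, 2084, …, 2156 — 20 in all.
Of these, 2100 is divisible by 100 but not 400, so not leap.
Leap years: 20 − 1 = 19.

19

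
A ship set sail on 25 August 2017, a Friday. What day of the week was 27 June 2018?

Wednesday

August 2017: 31 − 25 = 6 days remain.
Then 9 full months totalling 273 days.
June 1–27, 2018: 27 days.
Residual: 306 days.
Total: 306 days.
306 mod 7 = 5, so 5 days after Friday is Wednesday.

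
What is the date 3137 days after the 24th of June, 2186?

the 25th of January, 2195

Count 3137 days after June 24, 2186:
Day-of-year of June 24, 2186: 175.
Day-of-year of January 25, 2195: 25.
2186 has 365 days, so 365 − 175 = 190 days remain in 2186.
Full years 2187–2194: 6 common + 2 leap = 6×365 + 2×366 = 2922 days.
Total: 190 + 2922 + 25 = 3137 days.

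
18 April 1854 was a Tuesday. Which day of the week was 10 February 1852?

Tuesday

Count forward from the earlier date (February 10, 1852) to the later (April 18, 1854):
February 1852: 29 − 10 = 19 days remain (1852 is a leap year, so February has 29 days).
Then 25 full months totalling 761 days.
April 1–18, 1854: 18 days.
Total: 19 + 761 + 18 = 798 days.
798 is a multiple of 7, so 10 February 1852 falls on the same weekday: Tuesday.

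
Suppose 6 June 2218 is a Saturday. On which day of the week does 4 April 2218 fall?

Count forward from the earlier date (April 4, 2218) to the later (June 6, 2218):
April 2218: 30 − 4 = 26 days remain.
Then May (31): 31 days.
June 1–6, 2218: 6 days.
Total: 26 + 31 + 6 = 63 days.
63 is a multiple of 7, so 4 April 2218 falls on the same weekday: Saturday.

Saturday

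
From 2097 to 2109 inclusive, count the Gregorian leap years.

Years divisible by 4 in [2097, 2109]: 2100, 2104, 2108.
Of these, 2100 is divisible by 100 but not 400, so not leap.
Leap years: 3 − 1 = 2.

2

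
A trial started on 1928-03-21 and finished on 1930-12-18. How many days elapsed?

1002

March 21, 1928 → March 21, 1929: 365 days.
March 21, 1929 → March 21, 1930: 365 days.
March 1930: 31 − 21 = 10 days remain.
Then April (30), May (31), June (30), July (31), August (31), September (30), October (31), November (30): 30 + 31 + 30 + 31 + 31 + 30 + 31 + 30 = 244 days.
December 1–18, 1930: 18 days.
Residual: 272 days.
Total: 1002 days.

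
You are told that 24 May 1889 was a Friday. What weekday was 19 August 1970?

Wednesday

From May 24, 1889 to May 24, 1970: 81 years, of which 19 contain a Feb 29 — 62×365 + 19×366 = 29584 days.
(1900 is not a leap year (divisible by 100 but not 400).)
May 1970: 31 − 24 = 7 days remain.
Then June (30), July (31): 30 + 31 = 61 days.
August 1–19, 1970: 19 days.
Residual: 87 days.
Total: 29671 days.
29671 mod 7 = 5, so 5 days after Friday is Wednesday.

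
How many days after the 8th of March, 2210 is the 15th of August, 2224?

5274

From March 8, 2210 to March 8, 2224: 14 years, of which 4 contain a Feb 29 — 10×365 + 4×366 = 5114 days.
March 2224: 31 − 8 = 23 days remain.
Then April (30), May (31), June (30), July (31): 30 + 31 + 30 + 31 = 122 days.
August 1–15, 2224: 15 days.
Residual: 160 days.
Total: 5274 days.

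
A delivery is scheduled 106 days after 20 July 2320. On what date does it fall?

3 November 2320

Count 106 days after July 20, 2320:
July 2320: 31 − 20 = 11 days remain.
Then August (31), September (30), October (31): 31 + 30 + 31 = 92 days.
November 1–3, 2320: 3 days.
Total: 11 + 92 + 3 = 106 days.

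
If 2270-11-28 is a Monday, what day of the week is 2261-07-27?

Count forward from the earlier date (July 27, 2261) to the later (November 28, 2270):
Day-of-year of July 27, 2261: 208.
Day-of-year of November 28, 2270: 332.
2261 has 365 days, so 365 − 208 = 157 days remain in 2261.
Full years 2262–2269: 6 common + 2 leap = 6×365 + 2×366 = 2922 days.
Total: 157 + 2922 + 332 = 3411 days.
3411 mod 7 = 2, so 2 days before Monday is Saturday.

Saturday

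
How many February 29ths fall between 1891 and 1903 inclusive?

2

Years divisible by 4 in [1891, 1903]: 1892, 1896, 1900.
Of these, 1900 is divisible by 100 but not 400, so not leap.
Leap years: 3 − 1 = 2.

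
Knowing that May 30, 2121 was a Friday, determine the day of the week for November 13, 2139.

Day-of-year of May 30, 2121: 150.
Day-of-year of November 13, 2139: 317.
2121 has 365 days, so 365 − 150 = 215 days remain in 2121.
Full years 2122–2138: 13 common + 4 leap = 13×365 + 4×366 = 6209 days.
Total: 215 + 6209 + 317 = 6741 days.
6741 is a multiple of 7, so November 13, 2139 falls on the same weekday: Friday.

Friday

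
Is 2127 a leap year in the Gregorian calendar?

No

2127 is not a leap year.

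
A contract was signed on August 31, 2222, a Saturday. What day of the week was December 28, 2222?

August 2222: 31 − 31 = 0 days remain.
Then September (30), October (31), November (30): 30 + 31 + 30 = 91 days.
December 1–28, 2222: 28 days.
Total: 0 + 91 + 28 = 119 days.
119 is a multiple of 7, so December 28, 2222 falls on the same weekday: Saturday.

Saturday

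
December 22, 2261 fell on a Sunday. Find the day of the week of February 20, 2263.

Day-of-year of December 22, 2261: 356.
Day-of-year of February 20, 2263: 51.
2261 has 365 days, so 365 − 356 = 9 days remain in 2261.
Full years: 2262: 365. Sum = 365.
Total: 9 + 365 + 51 = 425 days.
425 mod 7 = 5, so 5 days after Sunday is Friday.

Friday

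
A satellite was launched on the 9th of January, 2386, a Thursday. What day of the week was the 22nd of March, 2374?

Friday

Count forward from the earlier date (March 22, 2374) to the later (January 9, 2386):
From March 22, 2374 to March 22, 2385: 11 years, of which 3 contain a Feb 29 — 8×365 + 3×366 = 4018 days.
March 2385: 31 − 22 = 9 days remain.
Then 9 full months totalling 275 days.
January 1–9, 2386: 9 days.
Residual: 293 days.
Total: 4311 days.
4311 mod 7 = 6, so 6 days before Thursday is Friday.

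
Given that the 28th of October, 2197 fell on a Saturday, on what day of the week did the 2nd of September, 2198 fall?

Sunday

Day-of-year of October 28, 2197: 301.
Day-of-year of September 2, 2198: 245.
2197 has 365 days, so 365 − 301 = 64 days remain in 2197.
Total: 64 + 245 = 309 days.
309 mod 7 = 1, so 1 day after Saturday is Sunday.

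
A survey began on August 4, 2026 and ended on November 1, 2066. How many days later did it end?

14699

From August 4, 2026 to August 4, 2066: 40 years, of which 10 contain a Feb 29 — 30×365 + 10×366 = 14610 days.
August 2066: 31 − 4 = 27 days remain.
Then September (30), October (31): 30 + 31 = 61 days.
November 1, 2066: 1 day.
Residual: 89 days.
Total: 14699 days.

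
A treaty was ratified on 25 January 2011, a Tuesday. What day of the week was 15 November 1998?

Count forward from the earlier date (November 15, 1998) to the later (January 25, 2011):
From November 15, 1998 to November 15, 2010: 12 years, of which 3 contain a Feb 29 — 9×365 + 3×366 = 4383 days.
(2000 is a leap year (divisible by 400).)
November 2010: 30 − 15 = 15 days remain.
Then December (31): 31 days.
January 1–25, 2011: 25 days.
Residual: 71 days.
Total: 4454 days.
4454 mod 7 = 2, so 2 days before Tuesday is Sunday.

Sunday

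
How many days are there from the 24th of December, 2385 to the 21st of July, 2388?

Day-of-year of December 24, 2385: 358.
Day-of-year of July 21, 2388: 203.
2385 has 365 days, so 365 − 358 = 7 days remain in 2385.
Full years: 2386: 365; 2387: 365. Sum = 730.
Total: 7 + 730 + 203 = 940 days.

940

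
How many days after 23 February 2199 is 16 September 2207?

From February 23, 2199 to February 23, 2207: 8 years, of which 1 contains a Feb 29 — 7×365 + 1×366 = 2921 days.
(2200 is not a leap year (divisible by 100 but not 400).)
February 2207: 28 − 23 = 5 days remain (2207 is not a leap year, so February has 28 days).
Then March (31), April (30), May (31), June (30), July (31), August (31): 31 + 30 + 31 + 30 + 31 + 31 = 184 days.
September 1–16, 2207: 16 days.
Residual: 205 days.
Total: 3126 days.

3126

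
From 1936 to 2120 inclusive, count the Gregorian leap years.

46

Years divisible by 4: 1936, 1940, …, 2120 — 47 in all.
Of these, 2100 is divisible by 100 but not 400, so not leap.
2000 is divisible by 400, so still leap.
Leap years: 47 − 1 = 46.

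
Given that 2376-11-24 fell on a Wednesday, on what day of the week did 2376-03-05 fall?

Count forward from the earlier date (March 5, 2376) to the later (November 24, 2376):
March 2376: 31 − 5 = 26 days remain.
Then April (30), May (31), June (30), July (31), August (31), September (30), October (31): 30 + 31 + 30 + 31 + 31 + 30 + 31 = 214 days.
November 1–24, 2376: 24 days.
Total: 26 + 214 + 24 = 264 days.
264 mod 7 = 5, so 5 days before Wednesday is Friday.

Friday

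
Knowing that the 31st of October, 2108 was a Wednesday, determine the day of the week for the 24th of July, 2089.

Count forward from the earlier date (July 24, 2089) to the later (October 31, 2108):
Day-of-year of July 24, 2089: 205.
Day-of-year of October 31, 2108: 305.
2089 has 365 days, so 365 − 205 = 160 days remain in 2089.
Full years 2090–2107: 15 common + 3 leap = 15×365 + 3×366 = 6573 days.
Total: 160 + 6573 + 305 = 7038 days.
7038 mod 7 = 3, so 3 days before Wednesday is Sunday.

Sunday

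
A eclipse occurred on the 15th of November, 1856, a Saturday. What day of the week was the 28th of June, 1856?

Saturday

Count forward from the earlier date (June 28, 1856) to the later (November 15, 1856):
June 1856: 30 − 28 = 2 days remain.
Then July (31), August (31), September (30), October (31): 31 + 31 + 30 + 31 = 123 days.
November 1–15, 1856: 15 days.
Total: 2 + 123 + 15 = 140 days.
140 is a multiple of 7, so the 28th of June, 1856 falls on the same weekday: Saturday.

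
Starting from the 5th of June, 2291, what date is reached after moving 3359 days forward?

the 16th of August, 2300

Count 3359 days after June 5, 2291:
Day-of-year of June 5, 2291: 156.
Day-of-year of August 16, 2300: 228.
2291 has 365 days, so 365 − 156 = 209 days remain in 2291.
Full years 2292–2299: 6 common + 2 leap = 6×365 + 2×366 = 2922 days.
Total: 209 + 2922 + 228 = 3359 days.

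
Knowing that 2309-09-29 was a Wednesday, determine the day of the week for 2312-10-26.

Saturday

September 29, 2309 → September 29, 2310: 365 days.
September 29, 2310 → September 29, 2311: 365 days.
September 29, 2311 → September 29, 2312: 366 days (2312 is a leap year).
September 2312: 30 − 29 = 1 day remains.
October 1–26, 2312: 26 days.
Residual: 27 days.
Total: 1123 days.
1123 mod 7 = 3, so 3 days after Wednesday is Saturday.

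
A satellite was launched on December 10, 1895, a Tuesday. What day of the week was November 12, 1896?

Thursday

December 1895: 31 − 10 = 21 days remain.
Then 10 full months totalling 305 days.
November 1–12, 1896: 12 days.
Total: 21 + 305 + 12 = 338 days.
338 mod 7 = 2, so 2 days after Tuesday is Thursday.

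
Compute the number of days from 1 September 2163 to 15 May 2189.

From September 1, 2163 to September 1, 2188: 25 years, of which 7 contain a Feb 29 — 18×365 + 7×366 = 9132 days.
September 2188: 30 − 1 = 29 days remain.
Then October (31), November (30), December (31), January (31), February 2189 (28), March (31), April (30): 31 + 30 + 31 + 31 + 28 + 31 + 30 = 212 days.
May 1–15, 2189: 15 days.
Residual: 256 days.
Total: 9388 days.

9388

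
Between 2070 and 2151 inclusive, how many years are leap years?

Years divisible by 4: 2072, 2076, …, 2148 — 20 in all.
Of these, 2100 is divisible by 100 but not 400, so not leap.
Leap years: 20 − 1 = 19.

19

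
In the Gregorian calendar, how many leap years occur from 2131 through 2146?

Years divisible by 4 in [2131, 2146]: 2132, 2136, 2140, 2144.
No century exceptions apply. Count: 4.

4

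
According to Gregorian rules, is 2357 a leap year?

2357 is not a leap year.

No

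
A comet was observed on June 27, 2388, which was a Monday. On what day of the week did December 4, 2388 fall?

Sunday

June 2388: 30 − 27 = 3 days remain.
Then July (31), August (31), September (30), October (31), November (30): 31 + 31 + 30 + 31 + 30 = 153 days.
December 1–4, 2388: 4 days.
Total: 3 + 153 + 4 = 160 days.
160 mod 7 = 6, so 6 days after Monday is Sunday.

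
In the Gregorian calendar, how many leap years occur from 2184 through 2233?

12

Years divisible by 4: 2184, 2188, …, 2232 — 13 in all.
Of these, 2200 is divisible by 100 but not 400, so not leap.
Leap years: 13 − 1 = 12.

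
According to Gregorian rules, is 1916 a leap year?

Yes

1916 is a leap year.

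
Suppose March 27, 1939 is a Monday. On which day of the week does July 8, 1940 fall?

Monday

March 27, 1939 → March 27, 1940: 366 days (1940 is a leap year).
March 1940: 31 − 27 = 4 days remain.
Then April (30), May (31), June (30): 30 + 31 + 30 = 91 days.
July 1–8, 1940: 8 days.
Residual: 103 days.
Total: 469 days.
469 is a multiple of 7, so July 8, 1940 falls on the same weekday: Monday.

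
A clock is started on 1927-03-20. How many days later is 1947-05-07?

7353

Day-of-year of March 20, 1927: 79.
Day-of-year of May 7, 1947: 127.
1927 has 365 days, so 365 − 79 = 286 days remain in 1927.
Full years 1928–1946: 14 common + 5 leap = 14×365 + 5×366 = 6940 days.
Total: 286 + 6940 + 127 = 7353 days.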